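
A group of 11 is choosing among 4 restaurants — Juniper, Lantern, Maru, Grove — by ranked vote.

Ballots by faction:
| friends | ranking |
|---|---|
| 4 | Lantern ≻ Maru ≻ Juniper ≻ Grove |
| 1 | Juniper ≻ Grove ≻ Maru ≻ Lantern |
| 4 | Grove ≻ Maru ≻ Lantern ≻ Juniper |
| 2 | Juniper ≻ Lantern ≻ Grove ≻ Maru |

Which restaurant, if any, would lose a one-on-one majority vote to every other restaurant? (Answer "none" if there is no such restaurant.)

none

Head-to-head results (11 friends):
Juniper vs Lantern: 1+2 = 3 for Juniper, 8 for Lantern — Lantern by 8–3.
Juniper vs Maru: 1+2 = 3 for Juniper, 8 for Maru — Maru by 8–3.
Juniper vs Grove: 7 to 4, Juniper.
Lantern vs Maru: Lantern wins 6–5.
Lantern vs Grove: Lantern preferred on 4+2 = 6 ballots; Lantern wins 6–5.
Maru–Grove: Grove 7–4.
Every restaurant wins at least one matchup (Juniper beats Grove; Lantern beats Juniper; Maru beats Juniper; Grove beats Maru), so there is no Condorcet loser.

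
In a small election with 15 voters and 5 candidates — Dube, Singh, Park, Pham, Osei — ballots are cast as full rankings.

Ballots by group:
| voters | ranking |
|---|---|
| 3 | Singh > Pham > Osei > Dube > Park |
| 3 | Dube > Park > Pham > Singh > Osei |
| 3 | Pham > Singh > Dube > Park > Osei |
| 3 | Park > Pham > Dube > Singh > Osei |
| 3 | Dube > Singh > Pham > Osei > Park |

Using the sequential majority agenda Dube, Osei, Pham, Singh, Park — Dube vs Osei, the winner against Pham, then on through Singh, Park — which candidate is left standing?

Pham

Round 1: Dube vs Osei — 12–3, Dube advances.
Round 2: Dube vs Pham — 6–9, Pham advances.
Round 3: Pham vs Singh — 9–6, Pham advances.
Round 4: Pham vs Park — 9–6, Pham advances.
The agenda winner is Pham.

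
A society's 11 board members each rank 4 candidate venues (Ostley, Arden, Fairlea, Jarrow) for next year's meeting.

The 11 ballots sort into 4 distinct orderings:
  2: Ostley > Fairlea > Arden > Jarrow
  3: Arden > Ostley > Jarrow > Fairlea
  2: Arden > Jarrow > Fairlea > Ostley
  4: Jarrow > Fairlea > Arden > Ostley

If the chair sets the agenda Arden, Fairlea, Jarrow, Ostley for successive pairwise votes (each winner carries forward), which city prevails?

Jarrow

Round 1: Arden vs Fairlea — 5–6, Fairlea advances.
Round 2: Fairlea vs Jarrow — 2–9, Jarrow advances.
Round 3: Jarrow vs Ostley — 6–5, Jarrow advances.
Jarrow survives the agenda.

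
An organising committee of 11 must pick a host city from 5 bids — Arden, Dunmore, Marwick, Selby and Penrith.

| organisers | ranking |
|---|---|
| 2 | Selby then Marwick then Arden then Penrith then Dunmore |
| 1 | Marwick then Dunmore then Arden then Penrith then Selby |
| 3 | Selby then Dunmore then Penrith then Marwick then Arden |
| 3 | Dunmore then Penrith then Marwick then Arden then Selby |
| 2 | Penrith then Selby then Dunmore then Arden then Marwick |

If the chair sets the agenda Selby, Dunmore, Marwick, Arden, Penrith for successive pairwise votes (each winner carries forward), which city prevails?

Round 1: Selby vs Dunmore — 7–4, Selby advances.
Round 2: Selby vs Marwick — 7–4, Selby advances.
Round 3: Selby vs Arden — 7–4, Selby advances.
Round 4: Selby vs Penrith — 5–6, Penrith advances.
The agenda winner is Penrith.

Penrith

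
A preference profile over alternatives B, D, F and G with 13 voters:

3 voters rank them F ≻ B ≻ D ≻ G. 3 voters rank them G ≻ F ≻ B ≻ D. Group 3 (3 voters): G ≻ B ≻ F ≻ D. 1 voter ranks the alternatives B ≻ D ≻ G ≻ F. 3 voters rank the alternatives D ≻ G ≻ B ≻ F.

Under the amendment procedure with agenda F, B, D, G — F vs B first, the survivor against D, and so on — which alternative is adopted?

G

Round 1: F vs B — 6–7, B advances.
Round 2: B vs D — 10–3, B advances.
Round 3: B vs G — 4–9, G advances.
The agenda winner is G.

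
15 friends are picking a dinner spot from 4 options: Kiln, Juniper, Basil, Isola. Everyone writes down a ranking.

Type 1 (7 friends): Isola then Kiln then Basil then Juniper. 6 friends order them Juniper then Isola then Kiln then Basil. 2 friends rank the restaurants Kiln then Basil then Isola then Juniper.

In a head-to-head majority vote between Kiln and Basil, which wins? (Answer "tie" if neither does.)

Kiln

Ballots ranking Kiln above Basil: 7 + 6 + 2 = 15.
Ballots ranking Basil above Kiln: 15 − 15 = 0.
Kiln wins the head-to-head 15–0.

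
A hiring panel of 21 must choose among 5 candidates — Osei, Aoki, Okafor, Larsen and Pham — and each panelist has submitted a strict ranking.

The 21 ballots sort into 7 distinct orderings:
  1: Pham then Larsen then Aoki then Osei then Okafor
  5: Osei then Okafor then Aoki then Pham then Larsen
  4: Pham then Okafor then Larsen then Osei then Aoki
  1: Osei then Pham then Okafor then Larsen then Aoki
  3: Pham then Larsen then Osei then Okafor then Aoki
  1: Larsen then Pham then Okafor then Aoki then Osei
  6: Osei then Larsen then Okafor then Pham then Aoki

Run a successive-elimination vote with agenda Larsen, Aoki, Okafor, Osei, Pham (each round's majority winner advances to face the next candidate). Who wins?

Round 1: Larsen vs Aoki — 16–5, Larsen advances.
Round 2: Larsen vs Okafor — 11–10, Larsen advances.
Round 3: Larsen vs Osei — 9–12, Osei advances.
Round 4: Osei vs Pham — 12–9, Osei advances.
The agenda winner is Osei.

Osei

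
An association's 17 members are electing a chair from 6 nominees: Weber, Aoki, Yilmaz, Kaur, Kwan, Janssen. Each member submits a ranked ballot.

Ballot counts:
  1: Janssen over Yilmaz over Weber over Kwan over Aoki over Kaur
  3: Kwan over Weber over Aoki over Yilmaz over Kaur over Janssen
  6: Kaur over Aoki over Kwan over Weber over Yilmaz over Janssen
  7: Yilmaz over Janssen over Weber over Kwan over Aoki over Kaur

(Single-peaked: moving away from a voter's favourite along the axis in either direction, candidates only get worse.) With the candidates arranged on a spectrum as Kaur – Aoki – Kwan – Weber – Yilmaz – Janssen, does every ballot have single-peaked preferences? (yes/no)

Axis positions: Kaur=1, Aoki=2, Kwan=3, Weber=4, Yilmaz=5, Janssen=6.
Faction 1 (peak Janssen at position 6): ranking walks positions 6-5-4-3-2-1, expanding outward from the peak — single-peaked.
Faction 2 (peak Kwan at position 3): ranking walks positions 3-4-2-5-1-6, expanding outward from the peak — single-peaked.
Faction 3 (peak Kaur at position 1): ranking walks positions 1-2-3-4-5-6, expanding outward from the peak — single-peaked.
Faction 4 (peak Yilmaz at position 5): ranking walks positions 5-6-4-3-2-1, expanding outward from the peak — single-peaked.
Every ranking is single-peaked on this axis.

yes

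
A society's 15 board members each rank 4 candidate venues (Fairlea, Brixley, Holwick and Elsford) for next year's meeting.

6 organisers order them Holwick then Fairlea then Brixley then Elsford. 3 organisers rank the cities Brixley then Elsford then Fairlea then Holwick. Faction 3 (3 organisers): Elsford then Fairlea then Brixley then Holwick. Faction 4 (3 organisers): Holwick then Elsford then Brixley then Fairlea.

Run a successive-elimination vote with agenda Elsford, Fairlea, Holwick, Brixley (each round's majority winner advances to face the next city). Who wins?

Holwick

Round 1: Elsford vs Fairlea — 9–6, Elsford advances.
Round 2: Elsford vs Holwick — 6–9, Holwick advances.
Round 3: Holwick vs Brixley — 9–6, Holwick advances.
The agenda winner is Holwick.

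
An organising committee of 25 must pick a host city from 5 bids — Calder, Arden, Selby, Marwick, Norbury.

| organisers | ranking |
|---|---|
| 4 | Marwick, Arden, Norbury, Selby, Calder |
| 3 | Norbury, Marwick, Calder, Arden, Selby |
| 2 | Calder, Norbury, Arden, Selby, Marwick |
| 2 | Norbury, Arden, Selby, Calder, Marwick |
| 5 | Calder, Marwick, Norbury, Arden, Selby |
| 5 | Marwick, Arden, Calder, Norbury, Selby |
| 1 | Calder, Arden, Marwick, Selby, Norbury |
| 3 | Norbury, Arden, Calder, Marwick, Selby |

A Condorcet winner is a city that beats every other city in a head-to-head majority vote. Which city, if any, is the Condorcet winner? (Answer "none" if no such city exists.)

Check each pair by majority over 25 ballots:
Calder–Arden: Arden 14–11.
Calder vs Selby: Calder, 19–6.
Calder vs Marwick: Calder preferred on 2+2+5+1+3 = 13 ballots; Calder wins 13–12.
Calder vs Norbury: 13 to 12, Calder.
Arden vs Selby: Arden wins 25–0.
Arden vs Marwick: Marwick, 17–8.
Arden vs Norbury: 4+5+1 = 10 for Arden, 15 for Norbury — Norbury by 15–10.
Selby vs Marwick: Marwick wins 21–4.
Selby vs Norbury: Norbury, 24–1.
Marwick vs Norbury: 15 to 10, Marwick.
Each city drops at least one matchup (Calder loses to Arden; Arden loses to Marwick; Selby loses to Calder; Marwick loses to Calder; Norbury loses to Calder); the cycle Calder > Marwick > Arden > Calder rules out a Condorcet winner.

none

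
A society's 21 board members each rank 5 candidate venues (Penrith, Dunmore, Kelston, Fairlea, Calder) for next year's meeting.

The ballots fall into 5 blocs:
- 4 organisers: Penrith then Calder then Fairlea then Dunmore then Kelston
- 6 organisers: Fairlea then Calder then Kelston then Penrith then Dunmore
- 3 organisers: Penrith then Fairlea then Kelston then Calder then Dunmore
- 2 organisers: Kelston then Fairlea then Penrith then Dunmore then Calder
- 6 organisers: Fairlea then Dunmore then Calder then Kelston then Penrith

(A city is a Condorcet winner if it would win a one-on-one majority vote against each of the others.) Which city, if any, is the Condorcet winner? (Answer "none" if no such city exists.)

Pairwise majorities:
Penrith–Dunmore: Penrith 15–6.
Penrith vs Kelston: Kelston wins 14–7.
Penrith–Fairlea: Fairlea 14–7.
Penrith vs Calder: Calder, 12–9.
Dunmore vs Kelston: Kelston, 11–10.
Dunmore vs Fairlea: Fairlea wins 21–0.
Dunmore vs Calder: Calder, 13–8.
Kelston–Fairlea: Fairlea 19–2.
Kelston–Calder: Calder 16–5.
Fairlea–Calder: Fairlea 17–4.
Fairlea defeats every rival head-to-head and is the Condorcet winner.

Fairlea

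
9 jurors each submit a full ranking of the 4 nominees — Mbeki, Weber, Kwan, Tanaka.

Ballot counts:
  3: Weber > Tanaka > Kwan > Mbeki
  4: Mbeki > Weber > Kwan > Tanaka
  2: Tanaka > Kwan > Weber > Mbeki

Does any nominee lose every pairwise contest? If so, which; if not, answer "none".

Mbeki

Head-to-head results (9 jurors):
Mbeki–Weber: Weber 5–4.
Mbeki vs Kwan: Kwan wins 5–4.
Mbeki vs Tanaka: Tanaka, 5–4.
Weber vs Kwan: Weber, 7–2.
Weber–Tanaka: Weber 7–2.
Kwan vs Tanaka: 4 to 5, Tanaka.
Only Mbeki has no wins; Mbeki is the Condorcet loser.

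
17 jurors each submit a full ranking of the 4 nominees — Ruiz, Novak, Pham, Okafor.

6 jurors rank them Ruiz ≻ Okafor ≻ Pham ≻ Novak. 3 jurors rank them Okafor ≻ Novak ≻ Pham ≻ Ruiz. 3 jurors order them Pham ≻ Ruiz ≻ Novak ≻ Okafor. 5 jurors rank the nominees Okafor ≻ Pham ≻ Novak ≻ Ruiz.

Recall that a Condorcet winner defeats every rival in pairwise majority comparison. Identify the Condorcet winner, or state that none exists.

none

Pairwise majorities:
Ruiz vs Novak: Ruiz, 9–8.
Ruiz–Pham: Pham 11–6.
Ruiz vs Okafor: Ruiz, 9–8.
Novak vs Pham: Pham, 14–3.
Novak vs Okafor: Okafor wins 14–3.
Pham vs Okafor: Okafor wins 14–3.
Each nominee drops at least one matchup (Ruiz loses to Pham; Novak loses to Ruiz; Pham loses to Okafor; Okafor loses to Ruiz); the cycle Ruiz beats Okafor beats Pham beats Ruiz rules out a Condorcet winner.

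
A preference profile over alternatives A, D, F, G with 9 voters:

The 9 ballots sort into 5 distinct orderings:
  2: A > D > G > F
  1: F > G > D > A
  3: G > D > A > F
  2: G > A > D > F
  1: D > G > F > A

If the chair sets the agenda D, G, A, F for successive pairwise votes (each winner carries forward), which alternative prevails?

Round 1: D vs G — 3–6, G advances.
Round 2: G vs A — 7–2, G advances.
Round 3: G vs F — 8–1, G advances.
G survives the agenda.

G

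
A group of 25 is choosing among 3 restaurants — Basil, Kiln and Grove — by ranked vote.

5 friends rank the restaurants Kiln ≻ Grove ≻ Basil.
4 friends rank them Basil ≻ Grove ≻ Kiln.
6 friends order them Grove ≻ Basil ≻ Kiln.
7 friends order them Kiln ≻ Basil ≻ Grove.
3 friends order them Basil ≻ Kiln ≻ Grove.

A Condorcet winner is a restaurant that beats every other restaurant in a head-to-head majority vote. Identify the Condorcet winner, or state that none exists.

Basil

Check each pair by majority over 25 ballots:
Basil vs Kiln: Basil is ranked higher on 4+6+3 = 13 ballots, Kiln on 12. Basil wins 13–12.
Basil vs Grove: 14 to 11, Basil.
Kiln vs Grove: 5+7+3 = 15 for Kiln, 10 for Grove — Kiln by 15–10.
Basil wins every pairwise contest, so Basil is the Condorcet winner.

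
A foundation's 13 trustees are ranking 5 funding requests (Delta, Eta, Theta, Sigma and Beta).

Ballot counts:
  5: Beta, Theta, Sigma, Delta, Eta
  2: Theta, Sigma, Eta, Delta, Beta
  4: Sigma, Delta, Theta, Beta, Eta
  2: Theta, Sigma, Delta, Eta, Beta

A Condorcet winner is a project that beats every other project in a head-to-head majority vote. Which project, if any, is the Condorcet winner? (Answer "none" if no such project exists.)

Check each pair by majority over 13 ballots:
Delta vs Eta: Delta wins 11–2.
Delta vs Theta: Theta, 9–4.
Delta–Sigma: Sigma 13–0.
Delta vs Beta: Delta, 8–5.
Eta vs Theta: Theta, 13–0.
Eta vs Sigma: Sigma, 13–0.
Eta–Beta: Beta 9–4.
Theta vs Sigma: Theta, 9–4.
Theta–Beta: Theta 8–5.
Sigma vs Beta: Sigma, 8–5.
Theta beats each of Delta, Eta, Sigma, Beta — Theta is the Condorcet winner.

Theta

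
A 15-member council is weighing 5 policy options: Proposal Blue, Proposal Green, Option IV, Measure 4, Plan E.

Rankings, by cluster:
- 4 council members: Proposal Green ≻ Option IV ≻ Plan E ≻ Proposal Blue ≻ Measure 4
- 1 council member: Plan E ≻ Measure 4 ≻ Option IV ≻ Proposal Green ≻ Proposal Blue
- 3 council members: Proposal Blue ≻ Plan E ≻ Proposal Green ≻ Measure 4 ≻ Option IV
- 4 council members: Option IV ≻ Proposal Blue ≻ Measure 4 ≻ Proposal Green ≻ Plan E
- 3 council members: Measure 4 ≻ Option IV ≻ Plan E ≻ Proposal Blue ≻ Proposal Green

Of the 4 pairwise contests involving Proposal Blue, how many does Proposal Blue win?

Proposal Blue against each rival (15 council members):
Proposal Blue vs Proposal Green: Proposal Blue wins 10–5.
Proposal Blue vs Option IV: Option IV wins 12–3.
Proposal Blue vs Measure 4: Proposal Blue preferred on 4+3+4 = 11 ballots; Proposal Blue wins 11–4.
Proposal Blue–Plan E: Plan E 8–7.
Proposal Blue beats Proposal Green, Measure 4; loses to Option IV, Plan E — 2 pairwise wins.

2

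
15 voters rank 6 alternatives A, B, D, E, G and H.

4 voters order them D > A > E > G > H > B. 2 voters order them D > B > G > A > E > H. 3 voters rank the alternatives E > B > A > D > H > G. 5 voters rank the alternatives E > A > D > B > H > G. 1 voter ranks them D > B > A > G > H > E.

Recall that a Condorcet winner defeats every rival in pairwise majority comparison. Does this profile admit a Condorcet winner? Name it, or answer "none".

Check each pair by majority over 15 ballots:
A vs B: A, 9–6.
A–D: A 8–7.
A–E: E 8–7.
A vs G: A wins 13–2.
A vs H: A, 15–0.
B–D: D 12–3.
B vs E: E wins 12–3.
B vs G: B wins 11–4.
B–H: B 11–4.
D vs E: E, 8–7.
D–G: D 15–0.
D vs H: D wins 15–0.
E vs G: E, 12–3.
E vs H: E wins 14–1.
G vs H: H, 8–7.
Only E has no losses; E is the Condorcet winner.

E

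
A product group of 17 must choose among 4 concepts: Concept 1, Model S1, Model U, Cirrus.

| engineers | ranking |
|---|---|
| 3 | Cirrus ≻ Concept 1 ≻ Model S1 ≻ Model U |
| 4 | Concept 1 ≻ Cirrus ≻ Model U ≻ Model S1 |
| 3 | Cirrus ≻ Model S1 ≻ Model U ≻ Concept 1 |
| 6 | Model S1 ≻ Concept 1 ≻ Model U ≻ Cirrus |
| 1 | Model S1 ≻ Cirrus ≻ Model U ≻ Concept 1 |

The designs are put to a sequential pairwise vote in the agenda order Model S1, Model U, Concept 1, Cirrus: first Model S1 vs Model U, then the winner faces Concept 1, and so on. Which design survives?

Round 1: Model S1 vs Model U — 13–4, Model S1 advances.
Round 2: Model S1 vs Concept 1 — 10–7, Model S1 advances.
Round 3: Model S1 vs Cirrus — 7–10, Cirrus advances.
Cirrus survives the agenda.

Cirrus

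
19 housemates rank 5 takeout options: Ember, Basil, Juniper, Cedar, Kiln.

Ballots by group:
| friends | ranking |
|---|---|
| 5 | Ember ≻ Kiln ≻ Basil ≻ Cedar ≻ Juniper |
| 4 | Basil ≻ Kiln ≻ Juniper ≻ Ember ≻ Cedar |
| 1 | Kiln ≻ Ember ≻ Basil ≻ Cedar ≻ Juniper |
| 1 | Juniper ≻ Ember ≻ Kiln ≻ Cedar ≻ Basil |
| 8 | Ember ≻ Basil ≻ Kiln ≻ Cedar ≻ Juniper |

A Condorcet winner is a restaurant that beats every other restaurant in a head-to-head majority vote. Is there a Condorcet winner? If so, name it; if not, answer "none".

Pairwise majorities:
Ember vs Basil: 15 to 4, Ember.
Ember vs Juniper: 5+1+8 = 14 for Ember, 5 for Juniper — Ember by 14–5.
Ember vs Cedar: Ember wins 19–0.
Ember–Kiln: Ember 14–5.
Basil–Juniper: Basil 18–1.
Basil vs Cedar: Basil, 18–1.
Basil vs Kiln: Basil wins 12–7.
Juniper–Cedar: Cedar 14–5.
Juniper vs Kiln: Kiln, 18–1.
Cedar vs Kiln: 0 for Cedar, 19 for Kiln — Kiln by 19–0.
Only Ember has no losses; Ember is the Condorcet winner.

Ember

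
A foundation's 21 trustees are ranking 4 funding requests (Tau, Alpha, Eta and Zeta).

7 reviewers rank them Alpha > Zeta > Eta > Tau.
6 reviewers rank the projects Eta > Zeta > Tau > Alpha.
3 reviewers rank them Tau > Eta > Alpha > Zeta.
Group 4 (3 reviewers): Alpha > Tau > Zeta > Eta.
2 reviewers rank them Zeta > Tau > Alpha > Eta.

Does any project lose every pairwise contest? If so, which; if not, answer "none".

none

Pairwise majorities:
Tau–Alpha: Tau 11–10.
Tau vs Eta: Tau preferred on 3+3+2 = 8 ballots; Eta wins 13–8.
Tau–Zeta: Zeta 15–6.
Alpha vs Eta: 7+3+2 = 12 for Alpha, 9 for Eta — Alpha by 12–9.
Alpha vs Zeta: 7+3+3 = 13 for Alpha, 8 for Zeta — Alpha by 13–8.
Eta–Zeta: Zeta 12–9.
Each project has at least one pairwise win (Tau beats Alpha; Alpha beats Eta; Eta beats Tau; Zeta beats Tau) — no Condorcet loser.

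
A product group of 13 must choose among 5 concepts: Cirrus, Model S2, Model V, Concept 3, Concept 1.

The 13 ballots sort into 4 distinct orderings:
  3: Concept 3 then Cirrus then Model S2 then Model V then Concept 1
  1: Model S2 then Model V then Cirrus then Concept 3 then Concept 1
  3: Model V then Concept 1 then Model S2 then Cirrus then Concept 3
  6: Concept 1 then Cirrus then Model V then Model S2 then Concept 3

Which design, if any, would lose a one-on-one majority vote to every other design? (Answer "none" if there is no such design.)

Concept 3

Head-to-head results (13 engineers):
Cirrus–Model S2: Cirrus 9–4.
Cirrus–Model V: Cirrus 9–4.
Cirrus vs Concept 3: Cirrus wins 10–3.
Cirrus vs Concept 1: Cirrus preferred on 3+1 = 4 ballots; Concept 1 wins 9–4.
Model S2 vs Model V: Model V, 9–4.
Model S2 vs Concept 3: Model S2, 10–3.
Model S2 vs Concept 1: Model S2 is ranked higher on 3+1 = 4 ballots, Concept 1 on 9. Concept 1 wins 9–4.
Model V vs Concept 3: Model V preferred on 1+3+6 = 10 ballots; Model V wins 10–3.
Model V vs Concept 1: 3+1+3 = 7 for Model V, 6 for Concept 1 — Model V by 7–6.
Concept 3 vs Concept 1: Concept 1, 9–4.
Concept 3 is beaten in every head-to-head and is the Condorcet loser.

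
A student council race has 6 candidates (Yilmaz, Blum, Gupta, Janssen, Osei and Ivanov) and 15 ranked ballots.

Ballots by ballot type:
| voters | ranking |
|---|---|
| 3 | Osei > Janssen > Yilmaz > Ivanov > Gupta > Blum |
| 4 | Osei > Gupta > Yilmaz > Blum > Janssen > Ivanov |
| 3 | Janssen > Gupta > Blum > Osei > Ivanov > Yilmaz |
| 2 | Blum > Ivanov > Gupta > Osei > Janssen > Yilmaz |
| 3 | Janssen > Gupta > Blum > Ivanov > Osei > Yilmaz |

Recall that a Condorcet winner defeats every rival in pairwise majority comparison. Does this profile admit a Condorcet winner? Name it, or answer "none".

Head-to-head results (15 voters):
Yilmaz vs Blum: 3+4 = 7 for Yilmaz, 8 for Blum — Blum by 8–7.
Yilmaz vs Gupta: Yilmaz is ranked higher on 3 ballots, Gupta on 12. Gupta wins 12–3.
Yilmaz vs Janssen: 4 for Yilmaz, 11 for Janssen — Janssen by 11–4.
Yilmaz vs Osei: Yilmaz is ranked higher on 0 ballots, Osei on 15. Osei wins 15–0.
Yilmaz vs Ivanov: 7 to 8, Ivanov.
Blum vs Gupta: Blum is ranked higher on 2 ballots, Gupta on 13. Gupta wins 13–2.
Blum vs Janssen: Blum is ranked higher on 4+2 = 6 ballots, Janssen on 9. Janssen wins 9–6.
Blum vs Osei: Blum preferred on 3+2+3 = 8 ballots; Blum wins 8–7.
Blum vs Ivanov: Blum preferred on 4+3+2+3 = 12 ballots; Blum wins 12–3.
Gupta vs Janssen: 6 to 9, Janssen.
Gupta vs Osei: 3+2+3 = 8 for Gupta, 7 for Osei — Gupta by 8–7.
Gupta vs Ivanov: Gupta preferred on 4+3+3 = 10 ballots; Gupta wins 10–5.
Janssen vs Osei: 3+3 = 6 for Janssen, 9 for Osei — Osei by 9–6.
Janssen vs Ivanov: Janssen is ranked higher on 3+4+3+3 = 13 ballots, Ivanov on 2. Janssen wins 13–2.
Osei vs Ivanov: Osei preferred on 3+4+3 = 10 ballots; Osei wins 10–5.
Every candidate loses at least once (Yilmaz loses to Blum; Blum loses to Gupta; Gupta loses to Janssen; Janssen loses to Osei; Osei loses to Blum; Ivanov loses to Blum). The majority relation contains the cycle Blum → Osei → Janssen → Blum, so there is no Condorcet winner.

none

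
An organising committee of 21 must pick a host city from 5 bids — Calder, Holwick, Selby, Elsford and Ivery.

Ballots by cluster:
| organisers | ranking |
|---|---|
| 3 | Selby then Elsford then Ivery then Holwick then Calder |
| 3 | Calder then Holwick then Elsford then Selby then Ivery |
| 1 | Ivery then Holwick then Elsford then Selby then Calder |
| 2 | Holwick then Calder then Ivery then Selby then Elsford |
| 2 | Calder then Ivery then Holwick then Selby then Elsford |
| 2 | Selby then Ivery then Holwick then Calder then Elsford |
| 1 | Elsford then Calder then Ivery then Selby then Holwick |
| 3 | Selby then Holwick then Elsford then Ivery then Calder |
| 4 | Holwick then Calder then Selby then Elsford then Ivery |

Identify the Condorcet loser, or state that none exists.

Ivery

Pairwise majorities:
Calder vs Holwick: Holwick, 15–6.
Calder–Selby: Calder 12–9.
Calder vs Elsford: Calder, 13–8.
Calder vs Ivery: Calder, 12–9.
Holwick vs Selby: Holwick preferred on 3+1+2+2+4 = 12 ballots; Holwick wins 12–9.
Holwick vs Elsford: Holwick, 17–4.
Holwick vs Ivery: Holwick wins 12–9.
Selby vs Elsford: Selby wins 16–5.
Selby vs Ivery: Selby wins 15–6.
Elsford vs Ivery: 3+3+1+3+4 = 14 for Elsford, 7 for Ivery — Elsford by 14–7.
Ivery is beaten in every head-to-head and is the Condorcet loser.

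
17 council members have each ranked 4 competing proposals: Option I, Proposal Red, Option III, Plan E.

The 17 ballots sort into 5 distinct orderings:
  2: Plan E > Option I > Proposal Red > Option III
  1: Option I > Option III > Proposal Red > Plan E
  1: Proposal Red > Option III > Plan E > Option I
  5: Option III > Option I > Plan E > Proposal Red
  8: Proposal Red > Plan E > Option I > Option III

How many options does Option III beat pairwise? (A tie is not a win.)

Option III against each rival (17 council members):
Option III vs Option I: Option I wins 11–6.
Option III vs Proposal Red: Proposal Red wins 11–6.
Option III vs Plan E: Plan E, 10–7.
Option III beats no one; loses to Option I, Proposal Red, Plan E — 0 pairwise wins.

0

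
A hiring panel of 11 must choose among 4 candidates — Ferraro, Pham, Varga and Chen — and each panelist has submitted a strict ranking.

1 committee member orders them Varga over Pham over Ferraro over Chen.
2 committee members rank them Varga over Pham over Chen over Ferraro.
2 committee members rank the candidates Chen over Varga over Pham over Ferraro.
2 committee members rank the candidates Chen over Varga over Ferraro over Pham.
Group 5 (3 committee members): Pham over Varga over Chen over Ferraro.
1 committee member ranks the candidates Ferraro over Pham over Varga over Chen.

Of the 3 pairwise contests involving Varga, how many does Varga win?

3

Varga against each rival (11 committee members):
Varga vs Ferraro: Varga is ranked higher on 1+2+2+2+3 = 10 ballots, Ferraro on 1. Varga wins 10–1.
Varga vs Pham: Varga is ranked higher on 1+2+2+2 = 7 ballots, Pham on 4. Varga wins 7–4.
Varga vs Chen: 7 to 4, Varga.
Varga beats Ferraro, Pham, Chen — 3 pairwise wins.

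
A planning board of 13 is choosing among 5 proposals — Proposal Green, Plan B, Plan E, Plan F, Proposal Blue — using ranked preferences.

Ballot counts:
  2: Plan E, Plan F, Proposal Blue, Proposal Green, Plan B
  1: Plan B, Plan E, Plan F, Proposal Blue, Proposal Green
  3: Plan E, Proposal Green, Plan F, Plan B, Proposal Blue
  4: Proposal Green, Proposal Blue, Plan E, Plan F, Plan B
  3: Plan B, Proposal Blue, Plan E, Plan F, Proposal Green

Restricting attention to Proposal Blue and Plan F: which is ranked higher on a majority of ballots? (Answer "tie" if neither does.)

Proposal Blue

Ballots ranking Proposal Blue above Plan F: 4 + 3 = 7.
Ballots ranking Plan F above Proposal Blue: 13 − 7 = 6.
Proposal Blue wins the head-to-head 7–6.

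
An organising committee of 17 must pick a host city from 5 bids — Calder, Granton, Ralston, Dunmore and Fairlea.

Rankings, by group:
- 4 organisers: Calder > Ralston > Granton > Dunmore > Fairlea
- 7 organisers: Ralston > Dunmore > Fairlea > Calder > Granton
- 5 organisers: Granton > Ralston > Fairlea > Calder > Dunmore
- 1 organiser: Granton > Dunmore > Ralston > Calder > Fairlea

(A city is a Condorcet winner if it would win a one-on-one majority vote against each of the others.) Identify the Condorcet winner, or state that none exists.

Ralston

Head-to-head results (17 organisers):
Calder vs Granton: Calder, 11–6.
Calder vs Ralston: Ralston wins 13–4.
Calder–Dunmore: Calder 9–8.
Calder–Fairlea: Fairlea 12–5.
Granton–Ralston: Ralston 11–6.
Granton vs Dunmore: Granton, 10–7.
Granton–Fairlea: Granton 10–7.
Ralston–Dunmore: Ralston 16–1.
Ralston vs Fairlea: Ralston, 17–0.
Dunmore vs Fairlea: Dunmore wins 12–5.
Ralston defeats every rival head-to-head and is the Condorcet winner.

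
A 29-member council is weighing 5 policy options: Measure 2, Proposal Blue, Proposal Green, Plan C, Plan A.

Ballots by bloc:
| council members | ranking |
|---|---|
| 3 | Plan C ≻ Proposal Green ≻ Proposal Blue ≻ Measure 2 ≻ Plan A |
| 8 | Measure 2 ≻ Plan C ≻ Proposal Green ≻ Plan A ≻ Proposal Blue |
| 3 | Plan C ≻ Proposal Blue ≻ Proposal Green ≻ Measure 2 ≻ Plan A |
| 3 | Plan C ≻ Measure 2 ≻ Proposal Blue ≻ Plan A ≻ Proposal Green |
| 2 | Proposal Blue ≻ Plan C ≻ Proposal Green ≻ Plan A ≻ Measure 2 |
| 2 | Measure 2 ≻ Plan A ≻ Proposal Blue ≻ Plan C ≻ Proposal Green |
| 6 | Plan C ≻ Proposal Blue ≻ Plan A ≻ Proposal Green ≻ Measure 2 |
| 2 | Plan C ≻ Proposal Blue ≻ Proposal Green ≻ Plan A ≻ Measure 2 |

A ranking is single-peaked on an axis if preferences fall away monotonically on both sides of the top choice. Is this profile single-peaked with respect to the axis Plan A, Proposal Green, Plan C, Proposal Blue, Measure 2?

no

Axis positions: Plan A=1, Proposal Green=2, Plan C=3, Proposal Blue=4, Measure 2=5.
Bloc 1 (peak Plan C at position 3): ranking walks positions 3-2-4-5-1, expanding outward from the peak — single-peaked.
Bloc 2: ranking walks positions 5-3-2-1-4; Plan C is ranked above Proposal Blue even though Proposal Blue lies between Plan C and the peak Measure 2 on the axis — preferences dip and rise again. Not single-peaked.
Bloc 3 (peak Plan C at position 3): ranking walks positions 3-4-2-5-1, expanding outward from the peak — single-peaked.
Bloc 4: ranking walks positions 3-5-4-1-2; Measure 2 is ranked above Proposal Blue even though Proposal Blue lies between Measure 2 and the peak Plan C on the axis — preferences dip and rise again. Not single-peaked.
Bloc 5 (peak Proposal Blue at position 4): ranking walks positions 4-3-2-1-5, expanding outward from the peak — single-peaked.
Bloc 6: ranking walks positions 5-1-4-3-2; Plan A is ranked above Proposal Blue even though Proposal Blue lies between Plan A and the peak Measure 2 on the axis — preferences dip and rise again. Not single-peaked.
Bloc 7: ranking walks positions 3-4-1-2-5; Plan A is ranked above Proposal Green even though Proposal Green lies between Plan A and the peak Plan C on the axis — preferences dip and rise again. Not single-peaked.
Bloc 8 (peak Plan C at position 3): ranking walks positions 3-4-2-1-5, expanding outward from the peak — single-peaked.
Bloc 2 violates single-peakedness, so the profile is not single-peaked on this axis.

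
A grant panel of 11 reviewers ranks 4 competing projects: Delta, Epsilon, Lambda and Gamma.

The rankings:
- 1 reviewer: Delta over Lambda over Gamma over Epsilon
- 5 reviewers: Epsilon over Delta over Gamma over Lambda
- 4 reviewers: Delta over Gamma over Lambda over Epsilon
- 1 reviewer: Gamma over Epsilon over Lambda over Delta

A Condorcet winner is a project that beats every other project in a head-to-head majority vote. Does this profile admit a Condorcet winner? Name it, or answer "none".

none

Head-to-head results (11 reviewers):
Delta vs Epsilon: Epsilon, 6–5.
Delta vs Lambda: 10 to 1, Delta.
Delta vs Gamma: 10 to 1, Delta.
Epsilon vs Lambda: Epsilon, 6–5.
Epsilon vs Gamma: Gamma wins 6–5.
Lambda vs Gamma: 1 to 10, Gamma.
Every project loses at least once (Delta loses to Epsilon; Epsilon loses to Gamma; Lambda loses to Delta; Gamma loses to Delta). The majority relation contains the cycle Delta beats Gamma beats Epsilon beats Delta, so there is no Condorcet winner.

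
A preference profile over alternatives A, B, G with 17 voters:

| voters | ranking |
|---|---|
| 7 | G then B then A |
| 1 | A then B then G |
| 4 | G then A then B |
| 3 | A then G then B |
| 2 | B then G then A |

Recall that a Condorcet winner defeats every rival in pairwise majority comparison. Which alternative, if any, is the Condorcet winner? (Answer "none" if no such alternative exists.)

G

Head-to-head results (17 voters):
A vs B: B, 9–8.
A vs G: G, 13–4.
B–G: G 14–3.
G wins every pairwise contest, so G is the Condorcet winner.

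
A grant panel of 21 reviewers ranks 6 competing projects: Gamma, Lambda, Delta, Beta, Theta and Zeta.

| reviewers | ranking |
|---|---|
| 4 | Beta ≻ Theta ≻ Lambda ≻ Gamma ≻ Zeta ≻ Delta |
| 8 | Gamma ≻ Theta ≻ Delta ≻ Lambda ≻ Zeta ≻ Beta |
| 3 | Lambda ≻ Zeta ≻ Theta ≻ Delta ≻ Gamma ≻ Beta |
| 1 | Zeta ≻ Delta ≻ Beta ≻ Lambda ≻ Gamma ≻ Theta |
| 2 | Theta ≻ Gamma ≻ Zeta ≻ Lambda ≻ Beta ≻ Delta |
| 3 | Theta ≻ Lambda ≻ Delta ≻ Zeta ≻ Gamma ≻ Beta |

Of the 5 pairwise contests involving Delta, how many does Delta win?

Delta against each rival (21 reviewers):
Delta vs Gamma: Gamma, 14–7.
Delta–Lambda: Lambda 12–9.
Delta vs Beta: Delta is ranked higher on 8+3+1+3 = 15 ballots, Beta on 6. Delta wins 15–6.
Delta–Theta: Theta 20–1.
Delta vs Zeta: Delta wins 11–10.
Delta beats Beta, Zeta; loses to Gamma, Lambda, Theta — 2 pairwise wins.

2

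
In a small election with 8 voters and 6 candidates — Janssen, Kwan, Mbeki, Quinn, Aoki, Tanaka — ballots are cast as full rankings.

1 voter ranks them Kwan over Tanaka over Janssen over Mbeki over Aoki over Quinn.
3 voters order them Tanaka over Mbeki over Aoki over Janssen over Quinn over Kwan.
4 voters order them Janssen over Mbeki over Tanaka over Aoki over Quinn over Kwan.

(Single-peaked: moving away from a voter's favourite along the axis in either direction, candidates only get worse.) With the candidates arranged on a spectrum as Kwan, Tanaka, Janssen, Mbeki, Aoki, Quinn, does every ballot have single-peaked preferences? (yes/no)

Axis positions: Kwan=1, Tanaka=2, Janssen=3, Mbeki=4, Aoki=5, Quinn=6.
Bloc 1 (peak Kwan at position 1): ranking walks positions 1-2-3-4-5-6, expanding outward from the peak — single-peaked.
Bloc 2: ranking walks positions 2-4-5-3-6-1; Mbeki is ranked above Janssen even though Janssen lies between Mbeki and the peak Tanaka on the axis — preferences dip and rise again. Not single-peaked.
Bloc 3 (peak Janssen at position 3): ranking walks positions 3-4-2-5-6-1, expanding outward from the peak — single-peaked.
Bloc 2 violates single-peakedness, so the profile is not single-peaked on this axis.

no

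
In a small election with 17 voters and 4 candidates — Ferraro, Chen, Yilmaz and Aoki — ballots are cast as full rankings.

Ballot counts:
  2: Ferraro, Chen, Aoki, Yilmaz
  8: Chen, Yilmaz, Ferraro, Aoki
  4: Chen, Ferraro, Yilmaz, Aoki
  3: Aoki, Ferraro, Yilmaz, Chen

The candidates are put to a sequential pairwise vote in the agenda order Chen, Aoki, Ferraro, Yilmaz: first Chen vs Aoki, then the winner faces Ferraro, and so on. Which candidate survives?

Round 1: Chen vs Aoki — 14–3, Chen advances.
Round 2: Chen vs Ferraro — 12–5, Chen advances.
Round 3: Chen vs Yilmaz — 14–3, Chen advances.
The agenda winner is Chen.

Chen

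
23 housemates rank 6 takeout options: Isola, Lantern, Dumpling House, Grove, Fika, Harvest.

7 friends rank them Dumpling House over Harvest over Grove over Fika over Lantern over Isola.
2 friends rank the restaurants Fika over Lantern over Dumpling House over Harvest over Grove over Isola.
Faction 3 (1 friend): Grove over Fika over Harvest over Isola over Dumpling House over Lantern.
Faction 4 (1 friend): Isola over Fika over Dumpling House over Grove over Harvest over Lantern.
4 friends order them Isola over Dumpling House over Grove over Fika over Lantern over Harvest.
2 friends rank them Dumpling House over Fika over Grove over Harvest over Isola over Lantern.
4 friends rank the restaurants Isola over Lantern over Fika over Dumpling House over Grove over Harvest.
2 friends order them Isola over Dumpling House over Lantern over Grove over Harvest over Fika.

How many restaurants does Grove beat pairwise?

4

Grove against each rival (23 friends):
Grove vs Isola: Grove is ranked higher on 7+2+1+2 = 12 ballots, Isola on 11. Grove wins 12–11.
Grove vs Lantern: 7+1+1+4+2 = 15 for Grove, 8 for Lantern — Grove by 15–8.
Grove vs Dumpling House: Grove is ranked higher on 1 ballot, Dumpling House on 22. Dumpling House wins 22–1.
Grove vs Fika: Grove wins 14–9.
Grove vs Harvest: Grove wins 14–9.
Grove beats Isola, Lantern, Fika, Harvest; loses to Dumpling House — 4 pairwise wins.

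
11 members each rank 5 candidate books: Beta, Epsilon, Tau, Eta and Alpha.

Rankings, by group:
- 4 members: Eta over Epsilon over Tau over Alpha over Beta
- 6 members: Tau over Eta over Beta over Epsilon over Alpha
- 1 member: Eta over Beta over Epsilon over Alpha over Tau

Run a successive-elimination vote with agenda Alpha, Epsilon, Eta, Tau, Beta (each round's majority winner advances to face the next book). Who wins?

Round 1: Alpha vs Epsilon — 0–11, Epsilon advances.
Round 2: Epsilon vs Eta — 0–11, Eta advances.
Round 3: Eta vs Tau — 5–6, Tau advances.
Round 4: Tau vs Beta — 10–1, Tau advances.
The agenda winner is Tau.

Tau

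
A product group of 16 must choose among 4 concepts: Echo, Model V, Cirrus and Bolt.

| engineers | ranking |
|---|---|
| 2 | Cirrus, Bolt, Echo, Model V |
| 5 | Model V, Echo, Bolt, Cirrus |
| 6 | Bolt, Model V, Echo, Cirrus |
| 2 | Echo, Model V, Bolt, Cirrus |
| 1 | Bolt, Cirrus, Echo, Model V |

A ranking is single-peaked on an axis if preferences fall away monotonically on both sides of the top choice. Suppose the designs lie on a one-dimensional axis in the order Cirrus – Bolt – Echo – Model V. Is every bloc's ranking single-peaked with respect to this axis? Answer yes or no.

Axis positions: Cirrus=1, Bolt=2, Echo=3, Model V=4.
Bloc 1 (peak Cirrus at position 1): ranking walks positions 1-2-3-4, expanding outward from the peak — single-peaked.
Bloc 2 (peak Model V at position 4): ranking walks positions 4-3-2-1, expanding outward from the peak — single-peaked.
Bloc 3: ranking walks positions 2-4-3-1; Model V is ranked above Echo even though Echo lies between Model V and the peak Bolt on the axis — preferences dip and rise again. Not single-peaked.
Bloc 4 (peak Echo at position 3): ranking walks positions 3-4-2-1, expanding outward from the peak — single-peaked.
Bloc 5 (peak Bolt at position 2): ranking walks positions 2-1-3-4, expanding outward from the peak — single-peaked.
Bloc 3 violates single-peakedness, so the profile is not single-peaked on this axis.

no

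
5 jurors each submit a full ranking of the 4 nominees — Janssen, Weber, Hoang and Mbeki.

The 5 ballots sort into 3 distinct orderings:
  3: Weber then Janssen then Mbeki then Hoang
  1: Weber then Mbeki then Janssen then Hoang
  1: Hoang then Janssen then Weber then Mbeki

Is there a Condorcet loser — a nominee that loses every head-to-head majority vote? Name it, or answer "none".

Hoang

Head-to-head results (5 jurors):
Janssen–Weber: Weber 4–1.
Janssen vs Hoang: 3+1 = 4 for Janssen, 1 for Hoang — Janssen by 4–1.
Janssen vs Mbeki: Janssen is ranked higher on 3+1 = 4 ballots, Mbeki on 1. Janssen wins 4–1.
Weber vs Hoang: Weber is ranked higher on 3+1 = 4 ballots, Hoang on 1. Weber wins 4–1.
Weber vs Mbeki: 3+1+1 = 5 for Weber, 0 for Mbeki — Weber by 5–0.
Hoang vs Mbeki: Mbeki wins 4–1.
Hoang loses to every other nominee — it is the Condorcet loser.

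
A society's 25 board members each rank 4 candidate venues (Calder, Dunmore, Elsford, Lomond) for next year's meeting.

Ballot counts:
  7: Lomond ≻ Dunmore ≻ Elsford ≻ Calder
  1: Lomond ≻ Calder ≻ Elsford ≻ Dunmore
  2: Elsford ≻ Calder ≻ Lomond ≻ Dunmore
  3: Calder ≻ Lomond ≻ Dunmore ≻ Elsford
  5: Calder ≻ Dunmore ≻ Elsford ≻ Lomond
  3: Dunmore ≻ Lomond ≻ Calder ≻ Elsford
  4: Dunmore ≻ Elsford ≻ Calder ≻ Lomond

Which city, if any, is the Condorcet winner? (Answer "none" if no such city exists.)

Pairwise majorities:
Calder vs Dunmore: Dunmore wins 14–11.
Calder vs Elsford: Elsford, 13–12.
Calder vs Lomond: Calder, 14–11.
Dunmore vs Elsford: Dunmore, 22–3.
Dunmore vs Lomond: Lomond, 13–12.
Elsford vs Lomond: Lomond wins 14–11.
Each city drops at least one matchup (Calder loses to Dunmore; Dunmore loses to Lomond; Elsford loses to Dunmore; Lomond loses to Calder); the cycle Calder → Lomond → Dunmore → Calder rules out a Condorcet winner.

none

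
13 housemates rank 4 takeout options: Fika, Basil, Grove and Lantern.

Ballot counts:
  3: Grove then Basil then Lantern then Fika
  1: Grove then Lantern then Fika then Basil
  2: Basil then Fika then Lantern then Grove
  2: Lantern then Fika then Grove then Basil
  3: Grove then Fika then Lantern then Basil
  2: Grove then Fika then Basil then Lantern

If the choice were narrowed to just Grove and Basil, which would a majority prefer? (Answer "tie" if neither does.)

Grove

Ballots ranking Grove above Basil: 3 + 1 + 2 + 3 + 2 = 11.
Ballots ranking Basil above Grove: 13 − 11 = 2.
Grove wins the head-to-head 11–2.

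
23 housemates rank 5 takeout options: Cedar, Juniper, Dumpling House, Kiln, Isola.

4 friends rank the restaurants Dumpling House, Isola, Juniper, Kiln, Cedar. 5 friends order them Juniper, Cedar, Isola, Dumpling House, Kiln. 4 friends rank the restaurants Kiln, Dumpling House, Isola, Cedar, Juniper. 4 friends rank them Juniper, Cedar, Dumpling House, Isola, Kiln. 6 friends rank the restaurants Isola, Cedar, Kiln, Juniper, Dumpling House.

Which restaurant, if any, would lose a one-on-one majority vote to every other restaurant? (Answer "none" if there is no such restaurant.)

Kiln

Pairwise majorities:
Cedar vs Juniper: Juniper, 13–10.
Cedar vs Dumpling House: Cedar preferred on 5+4+6 = 15 ballots; Cedar wins 15–8.
Cedar vs Kiln: 15 to 8, Cedar.
Cedar vs Isola: 5+4 = 9 for Cedar, 14 for Isola — Isola by 14–9.
Juniper vs Dumpling House: 15 to 8, Juniper.
Juniper vs Kiln: Juniper wins 13–10.
Juniper vs Isola: Isola wins 14–9.
Dumpling House–Kiln: Dumpling House 13–10.
Dumpling House vs Isola: 12 to 11, Dumpling House.
Kiln vs Isola: Kiln preferred on 4 ballots; Isola wins 19–4.
Kiln loses to every other restaurant — it is the Condorcet loser.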